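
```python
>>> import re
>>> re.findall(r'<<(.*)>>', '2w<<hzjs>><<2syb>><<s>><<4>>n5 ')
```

Because there's exactly one group, `findall` drops the full match and keeps group 1 from the one hit.

['hzjs>><<2syb>><<s>><<4']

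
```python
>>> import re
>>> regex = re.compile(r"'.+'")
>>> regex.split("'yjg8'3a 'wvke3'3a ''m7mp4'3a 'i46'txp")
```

['', 'txp']

Matches to split on: at [0:35] → "'yjg8'3a 'wvke3'3a ''m7mp4'3a 'i46'".
`split` removes every match and returns the 2 fragments in between.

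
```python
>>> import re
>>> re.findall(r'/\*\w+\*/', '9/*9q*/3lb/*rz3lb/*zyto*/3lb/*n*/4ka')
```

Walking the string: at [1:7] → '/*9q*/'; at [17:25] → '/*zyto*/'; at [28:33] → '/*n*/'.
Since nothing is captured, `findall` lists the 3 matched substrings directly.

['/*9q*/', '/*zyto*/', '/*n*/']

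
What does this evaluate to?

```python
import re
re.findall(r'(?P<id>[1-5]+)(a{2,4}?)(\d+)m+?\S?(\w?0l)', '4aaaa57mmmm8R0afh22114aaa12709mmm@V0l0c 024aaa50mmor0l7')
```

Pattern: one or more of a character in [1-5] (captured as 'id'); then 2 to 4 of a literal 'a' (lazy) (captured); then one or more of a digit (captured); then one or more of a literal 'm' (lazy), then optionally a non-whitespace character; then optionally a word character, then the literal '0l' (captured).
Walking the string: at [17:37] match '22114aaa12709mmm@V0l', groups = ('22114', 'aaa', '12709', 'V0l'); at [41:54] match '24aaa50mmor0l', groups = ('24', 'aaa', '50', 'r0l').
With 4 capturing groups, `findall` returns a 4-tuple per match.

[('22114', 'aaa', '12709', 'V0l'), ('24', 'aaa', '50', 'r0l')]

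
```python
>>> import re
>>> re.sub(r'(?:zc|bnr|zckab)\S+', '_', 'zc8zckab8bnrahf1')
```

Matches: at [0:16] → 'zc8zckab8bnrahf1'.
Every occurrence is swapped for '_'.

'_'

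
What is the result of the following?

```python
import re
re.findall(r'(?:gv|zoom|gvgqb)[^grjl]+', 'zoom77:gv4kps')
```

['zoom77:', 'gv4kps']

`findall` yields the raw match text (2 of them) because the pattern has no groups.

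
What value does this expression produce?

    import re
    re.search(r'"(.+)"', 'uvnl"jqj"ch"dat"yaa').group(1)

'jqj"ch"dat'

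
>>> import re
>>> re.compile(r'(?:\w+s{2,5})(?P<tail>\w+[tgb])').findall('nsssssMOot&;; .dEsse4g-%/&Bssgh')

The pattern matches one or more of a word character, then 2 to 5 of the literal 's' (non-capturing group); then one or more of a word character, then one of [tgb] (captured as 'tail').
Matches: at [0:10] match 'nsssssMOot', group 1 = 'MOot'; at [15:22] match 'dEsse4g', group 1 = 'e4g'.
With a single group, `findall` returns only what that group captured — 2 items.

['MOot', 'e4g']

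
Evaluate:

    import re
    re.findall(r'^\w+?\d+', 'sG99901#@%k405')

['sG99901']

The pattern matches anchored at the start of the string; then one or more of a word character (lazy); then one or more of a digit.
Walking the string: at [0:7] → 'sG99901'.
No capturing groups, so `findall` returns the 1 full match string.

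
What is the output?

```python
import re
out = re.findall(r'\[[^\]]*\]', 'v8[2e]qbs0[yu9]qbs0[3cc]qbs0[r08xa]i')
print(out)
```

With no groups in the pattern, `findall` gives back each whole match — 4 here.

['[2e]', '[yu9]', '[3cc]', '[r08xa]']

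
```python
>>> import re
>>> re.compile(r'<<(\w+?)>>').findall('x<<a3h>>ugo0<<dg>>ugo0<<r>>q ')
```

['a3h', 'dg', 'r']

Scanning left to right: at [1:8] match '<<a3h>>', group 1 = 'a3h'; at [12:18] match '<<dg>>', group 1 = 'dg'; at [22:27] match '<<r>>', group 1 = 'r'.
One capturing group, so `findall` returns just the captured substring from each match — 3 in all.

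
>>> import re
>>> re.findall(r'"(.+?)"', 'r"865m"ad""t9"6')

['865m', '"t9']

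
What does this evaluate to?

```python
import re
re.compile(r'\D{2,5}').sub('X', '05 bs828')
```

'05X828'

Pattern: 2 to 5 of a non-digit.
Matches: at [2:5] → ' bs'.
`sub` substitutes 'X' at each match site.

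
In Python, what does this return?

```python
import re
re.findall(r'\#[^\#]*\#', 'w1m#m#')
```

['#m#']

`findall` yields the raw match text (1 of them) because the pattern has no groups.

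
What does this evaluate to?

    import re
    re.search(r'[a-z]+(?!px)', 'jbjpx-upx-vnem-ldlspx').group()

A negative assertion filters positions out without eating any characters.
`re.search` scans for the first position where the pattern succeeds.
The match spans [0:5] → 'jbjpx'.

'jbjpx'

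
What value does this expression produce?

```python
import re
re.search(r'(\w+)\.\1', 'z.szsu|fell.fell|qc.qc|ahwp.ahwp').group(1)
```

'fell'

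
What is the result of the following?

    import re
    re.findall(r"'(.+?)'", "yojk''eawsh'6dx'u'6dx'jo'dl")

["'eawsh", 'u', 'jo']

Lazy quantifiers expand one character at a time until the remainder of the pattern can match.
Matches: at [4:12] match "''eawsh'", group 1 = "'eawsh"; at [15:18] match "'u'", group 1 = 'u'; at [21:25] match "'jo'", group 1 = 'jo'.
`findall` collects group 1 from each match (3 total).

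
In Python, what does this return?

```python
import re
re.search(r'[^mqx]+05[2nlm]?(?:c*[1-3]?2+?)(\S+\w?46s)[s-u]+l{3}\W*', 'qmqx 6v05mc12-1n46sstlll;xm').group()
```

' 6v05mc12-1n46sstlll;'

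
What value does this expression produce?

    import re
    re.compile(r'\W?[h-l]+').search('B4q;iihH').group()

';iih'

Pattern: optionally a non-word character; then one or more of a character in [h-l].
Unlike `match`, `search` isn't anchored — it looks for the pattern anywhere in the string.
The match spans [3:7] → ';iih'.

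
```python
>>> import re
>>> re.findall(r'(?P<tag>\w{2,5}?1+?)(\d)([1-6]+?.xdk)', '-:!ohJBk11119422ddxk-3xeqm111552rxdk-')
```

[('3xeqm1', '1', '1552rxdk')]

This matches 2 to 5 of a word character (lazy), then one or more of a literal '1' (lazy) (captured as 'tag'); then a digit (captured); then one or more of a character in [1-6] (lazy), then any character, then the literal 'xdk' (captured).
The `?` after the quantifier makes it lazy — it takes as little as possible before letting the rest of the pattern try.
Scanning left to right: at [21:36] match '3xeqm111552rxdk', groups = ('3xeqm1', '1', '1552rxdk').
With 3 capturing groups, `findall` returns a 3-tuple per match.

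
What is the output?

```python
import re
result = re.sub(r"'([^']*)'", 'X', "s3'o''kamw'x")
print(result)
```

s3XXx

Matches: at [2:5] → "'o'"; at [5:11] → "'kamw'".
Every occurrence is swapped for 'X'.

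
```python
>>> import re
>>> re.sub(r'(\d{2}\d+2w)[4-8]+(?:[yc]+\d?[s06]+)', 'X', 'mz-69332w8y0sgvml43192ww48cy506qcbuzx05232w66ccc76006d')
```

'mz-Xgvml43192ww48cy506qcbuzxXd'

Pattern: exactly 2 of a digit, then one or more of a digit, then the literal '2w' (captured); then one or more of a character in [4-8]; then one or more of one of [yc], then optionally a digit, then one or more of one of [s06] (non-capturing group).
Matches: at [3:13] → '69332w8y0s'; at [37:53] → '05232w66ccc76006'.
Each match is replaced by 'X'.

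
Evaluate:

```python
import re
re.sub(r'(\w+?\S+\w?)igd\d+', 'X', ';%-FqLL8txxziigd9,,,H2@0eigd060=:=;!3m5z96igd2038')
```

';%-X'

The pattern matches one or more of a word character (lazy), then one or more of a non-whitespace character, then optionally a word character (captured); then the literal 'igd', then one or more of a digit.
Matches: at [3:49] → 'FqLL8txxziigd9,,,H2@0eigd060=:=;!3m5z96igd2038'.
Each match is replaced by 'X'.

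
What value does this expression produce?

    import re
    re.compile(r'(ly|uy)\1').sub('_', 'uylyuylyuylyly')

'uylyuylyuy_'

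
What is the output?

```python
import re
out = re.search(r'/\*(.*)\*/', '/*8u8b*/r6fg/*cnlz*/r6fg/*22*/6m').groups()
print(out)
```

Unlike `match`, `search` isn't anchored — it looks for the pattern anywhere in the string.
The match spans [0:30] → '/*8u8b*/r6fg/*cnlz*/r6fg/*22*/'.
Captured: group 1 = '8u8b*/r6fg/*cnlz*/r6fg/*22'.

('8u8b*/r6fg/*cnlz*/r6fg/*22',)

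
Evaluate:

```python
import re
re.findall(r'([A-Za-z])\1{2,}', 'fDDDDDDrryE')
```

`\1` has to match the exact text group 1 already captured.
Scanning left to right: at [1:7] match 'DDDDDD', group 1 = 'D'.
One capturing group, so `findall` returns just the captured substring from the one match — 1 in all.

['D']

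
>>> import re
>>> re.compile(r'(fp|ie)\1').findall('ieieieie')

['ie', 'ie']

After group 1 captures some text, `\1` only succeeds where that same text appears again.
Because there's exactly one group, `findall` drops the full match and keeps group 1 from each hit.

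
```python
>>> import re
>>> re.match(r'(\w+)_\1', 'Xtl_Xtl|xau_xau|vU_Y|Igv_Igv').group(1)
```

'Xtl'

The backreference `\1` re-matches whatever the first group consumed, character for character.
`match` is anchored at position 0; if the pattern doesn't fit there, it returns None.
The match spans [0:7] → 'Xtl_Xtl'.
Captured: group 1 = 'Xtl'.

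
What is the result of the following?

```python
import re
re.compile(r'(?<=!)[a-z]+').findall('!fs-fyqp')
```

The `(?=…)`/`(?<=…)` assertion just peeks at neighbouring text; it doesn't advance the match position.
Matches: at [1:3] → 'fs'.
No capturing groups, so `findall` returns the 1 full match string.

['fs']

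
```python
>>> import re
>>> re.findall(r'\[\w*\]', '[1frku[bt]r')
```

Scanning left to right: at [6:10] → '[bt]'.
With no groups in the pattern, `findall` gives back each whole match — 1 here.

['[bt]']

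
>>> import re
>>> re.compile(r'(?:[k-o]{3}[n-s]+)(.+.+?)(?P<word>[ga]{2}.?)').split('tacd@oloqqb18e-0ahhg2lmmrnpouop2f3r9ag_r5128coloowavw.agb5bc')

The group in the pattern means `split` returns the separators' captures alongside the pieces.

['tacd@', 'b18e-0ahhg2lmmrnpouop2f3r9ag_r5128coloowavw.', 'agb', '5bc']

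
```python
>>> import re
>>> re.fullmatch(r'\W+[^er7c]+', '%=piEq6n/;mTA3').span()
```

The pattern matches one or more of a non-word character; then one or more of any character except [er7c].
`fullmatch` succeeds only if the pattern covers the string from start to end.
The match spans [0:14] → '%=piEq6n/;mTA3'.

(0, 14)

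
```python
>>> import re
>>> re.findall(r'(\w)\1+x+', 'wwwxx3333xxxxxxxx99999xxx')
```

['w', '3', '9']

The backreference `\1` re-matches whatever the first group consumed, character for character.
Because there's exactly one group, `findall` drops the full match and keeps group 1 from each hit.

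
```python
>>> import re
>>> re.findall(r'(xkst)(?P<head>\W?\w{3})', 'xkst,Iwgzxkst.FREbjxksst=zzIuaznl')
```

[('xkst', ',Iwg'), ('xkst', '.FRE')]

The pattern matches the literal 'xk', then the literal 'st' (captured); then optionally a non-word character, then exactly 3 of a word character (captured as 'head').
Scanning left to right: at [0:8] match 'xkst,Iwg', groups = ('xkst', ',Iwg'); at [9:17] match 'xkst.FRE', groups = ('xkst', '.FRE').
2 groups means each result is a tuple of 2 captured strings — 2 here.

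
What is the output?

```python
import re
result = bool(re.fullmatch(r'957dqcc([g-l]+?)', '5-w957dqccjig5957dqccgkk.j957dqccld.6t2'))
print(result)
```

False

`fullmatch` succeeds only if the pattern covers the string from start to end.
Here the pattern can't cover the whole string, so the call returns None, and `bool(None)` is False.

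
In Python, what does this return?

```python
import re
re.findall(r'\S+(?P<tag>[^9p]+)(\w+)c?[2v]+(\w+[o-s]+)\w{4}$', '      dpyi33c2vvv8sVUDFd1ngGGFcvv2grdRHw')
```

[('v', 'v', 'gr')]

3 groups means the one result is a tuple of 3 captured strings — 1 here.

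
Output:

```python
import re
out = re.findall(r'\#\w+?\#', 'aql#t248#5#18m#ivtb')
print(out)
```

['#t248#', '#18m#']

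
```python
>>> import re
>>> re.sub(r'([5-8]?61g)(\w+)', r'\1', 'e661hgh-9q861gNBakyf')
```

This matches optionally a character in [5-8], then the literal '61g' (captured); then one or more of a word character (captured).
Matches: at [10:20] → '861gNBakyf'.
The replacement refers to a captured group, so each match is rewritten using its own captured text.

'e661hgh-9q861g'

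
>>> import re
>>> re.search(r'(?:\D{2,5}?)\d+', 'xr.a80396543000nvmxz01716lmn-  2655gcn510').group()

'xr.a80396543000'

This matches 2 to 5 of a non-digit (lazy) (non-capturing group); then one or more of a digit.
The match spans [0:15] → 'xr.a80396543000'.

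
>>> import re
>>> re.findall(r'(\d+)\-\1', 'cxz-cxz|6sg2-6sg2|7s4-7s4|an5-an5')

[]

A backreference is literal: `\1` must see the identical characters the first group matched.
One capturing group, so `findall` returns just the captured substring from each match — 0 in all.
Nothing in the string satisfies the pattern, so the list is empty.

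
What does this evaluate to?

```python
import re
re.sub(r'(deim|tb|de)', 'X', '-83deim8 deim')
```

Branches in `(...|...)` are attempted left-to-right; the first branch that allows the whole pattern to succeed is taken.
`sub` substitutes 'X' at each match site.

'-83X8 X'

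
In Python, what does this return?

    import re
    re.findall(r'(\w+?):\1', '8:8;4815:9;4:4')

['8', '4']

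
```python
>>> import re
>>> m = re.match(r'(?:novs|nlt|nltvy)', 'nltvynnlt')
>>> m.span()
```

(0, 3)

`re.match` only tries the pattern at the start of the string.
The match spans [0:3] → 'nlt'.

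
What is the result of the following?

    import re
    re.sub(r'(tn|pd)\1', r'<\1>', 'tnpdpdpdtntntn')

`\1` has to match the exact text group 1 already captured.
Matches: at [2:6] → 'pdpd'; at [8:12] → 'tntn'.
Each match is replaced using the text its own group 1 captured.

'tn<pd>pd<tn>tn'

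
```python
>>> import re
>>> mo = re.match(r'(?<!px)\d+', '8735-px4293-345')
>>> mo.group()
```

'8735'

`match` is anchored at position 0; if the pattern doesn't fit there, it returns None.
The match spans [0:4] → '8735'.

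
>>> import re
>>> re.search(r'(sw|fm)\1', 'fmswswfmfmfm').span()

`\1` is not a pattern — it's the concrete string captured by group 1, re-applied verbatim.
`search` walks the string left to right and returns the first match it finds.
The match spans [2:6] → 'swsw'.
Captured: group 1 = 'sw'.

(2, 6)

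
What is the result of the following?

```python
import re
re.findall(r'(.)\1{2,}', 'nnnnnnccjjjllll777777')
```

A backreference is literal: `\1` must see the identical characters the first group matched.
Scanning left to right: at [0:6] match 'nnnnnn', group 1 = 'n'; at [8:11] match 'jjj', group 1 = 'j'; at [11:15] match 'llll', group 1 = 'l'; at [15:21] match '777777', group 1 = '7'.
One capturing group, so `findall` returns just the captured substring from each match — 4 in all.

['n', 'j', 'l', '7']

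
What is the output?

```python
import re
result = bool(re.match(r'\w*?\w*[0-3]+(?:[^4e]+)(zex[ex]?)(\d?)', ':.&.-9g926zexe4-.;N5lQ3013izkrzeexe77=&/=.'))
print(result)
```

False

With `match`, the pattern is implicitly anchored at the beginning.
Here the string doesn't start with a match, so the call returns None, and `bool(None)` is False.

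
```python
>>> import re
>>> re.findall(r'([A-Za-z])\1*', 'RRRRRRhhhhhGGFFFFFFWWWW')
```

['R', 'h', 'G', 'F', 'W']

`\1` has to match the exact text group 1 already captured.
Matches: at [0:6] match 'RRRRRR', group 1 = 'R'; at [6:11] match 'hhhhh', group 1 = 'h'; at [11:13] match 'GG', group 1 = 'G'; at [13:19] match 'FFFFFF', group 1 = 'F'; at [19:23] match 'WWWW', group 1 = 'W'.
One capturing group, so `findall` returns just the captured substring from each match — 5 in all.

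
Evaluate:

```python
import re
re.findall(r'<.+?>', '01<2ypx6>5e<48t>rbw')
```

A non-greedy quantifier consumes as few characters as it can — just enough that the remainder of the pattern still matches from where it stops; whatever follows it matches normally.
`findall` yields the raw match text (2 of them) because the pattern has no groups.

['<2ypx6>', '<48t>']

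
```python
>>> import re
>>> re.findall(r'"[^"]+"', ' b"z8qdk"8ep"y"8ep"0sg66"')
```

['"z8qdk"', '"y"', '"0sg66"']

Scanning left to right: at [2:9] → '"z8qdk"'; at [12:15] → '"y"'; at [18:25] → '"0sg66"'.
With no groups in the pattern, `findall` gives back each whole match — 3 here.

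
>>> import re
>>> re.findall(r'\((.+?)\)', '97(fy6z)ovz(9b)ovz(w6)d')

A non-greedy quantifier consumes as few characters as it can — just enough that the remainder of the pattern still matches from where it stops; whatever follows it matches normally.
Matches: at [2:8] match '(fy6z)', group 1 = 'fy6z'; at [11:15] match '(9b)', group 1 = '9b'; at [18:22] match '(w6)', group 1 = 'w6'.
One capturing group, so `findall` returns just the captured substring from each match — 3 in all.

['fy6z', '9b', 'w6']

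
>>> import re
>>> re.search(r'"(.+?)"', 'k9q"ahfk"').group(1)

'ahfk'

Unlike `match`, `search` isn't anchored — it looks for the pattern anywhere in the string.
The match spans [3:9] → '"ahfk"'.
Captured: group 1 = 'ahfk'.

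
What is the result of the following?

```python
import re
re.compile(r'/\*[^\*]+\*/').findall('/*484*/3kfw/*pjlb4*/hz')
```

Matches: at [0:7] → '/*484*/'; at [11:20] → '/*pjlb4*/'.
Since nothing is captured, `findall` lists the 2 matched substrings directly.

['/*484*/', '/*pjlb4*/']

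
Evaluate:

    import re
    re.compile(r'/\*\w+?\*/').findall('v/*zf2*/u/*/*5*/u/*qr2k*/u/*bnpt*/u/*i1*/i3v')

No capturing groups, so `findall` returns the 5 full match strings.

['/*zf2*/', '/*5*/', '/*qr2k*/', '/*bnpt*/', '/*i1*/']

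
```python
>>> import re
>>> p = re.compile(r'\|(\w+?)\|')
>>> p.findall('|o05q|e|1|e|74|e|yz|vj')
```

['o05q', '1', '74', 'yz']

One capturing group, so `findall` returns just the captured substring from each match — 4 in all.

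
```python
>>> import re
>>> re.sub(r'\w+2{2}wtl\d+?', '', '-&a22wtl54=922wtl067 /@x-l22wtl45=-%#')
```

'-&4=67 /@x-5=-%#'

The pattern matches one or more of a word character; then exactly 2 of a literal '2', then the literal 'wtl'; then one or more of a digit (lazy).
Matches: at [2:9] → 'a22wtl5'; at [11:18] → '922wtl0'; at [25:32] → 'l22wtl4'.
Every occurrence is swapped for ''.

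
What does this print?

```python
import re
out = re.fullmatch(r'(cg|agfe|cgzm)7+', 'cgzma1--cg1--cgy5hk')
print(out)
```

None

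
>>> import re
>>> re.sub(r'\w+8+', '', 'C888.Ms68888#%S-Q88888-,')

'.#%S--,'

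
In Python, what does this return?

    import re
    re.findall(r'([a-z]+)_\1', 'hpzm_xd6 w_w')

['w']

After group 1 captures some text, `\1` only succeeds where that same text appears again.
Walking the string: at [9:12] match 'w_w', group 1 = 'w'.
Because there's exactly one group, `findall` drops the full match and keeps group 1 from the one hit.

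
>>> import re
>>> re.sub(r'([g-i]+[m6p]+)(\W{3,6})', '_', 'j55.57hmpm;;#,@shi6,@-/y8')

'j55.57_s_y8'

Pattern: one or more of a character in [g-i], then one or more of one of [m6p] (captured); then 3 to 6 of a non-word character (captured).
Matches: at [6:15] → 'hmpm;;#,@'; at [16:23] → 'hi6,@-/'.
Every occurrence is swapped for '_'.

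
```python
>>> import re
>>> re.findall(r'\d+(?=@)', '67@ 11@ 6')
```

['67', '11']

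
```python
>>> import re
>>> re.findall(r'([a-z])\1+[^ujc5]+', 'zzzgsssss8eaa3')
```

['z']

The backreference `\1` re-matches whatever the first group consumed, character for character.
Scanning left to right: at [0:14] match 'zzzgsssss8eaa3', group 1 = 'z'.
One capturing group, so `findall` returns just the captured substring from the one match — 1 in all.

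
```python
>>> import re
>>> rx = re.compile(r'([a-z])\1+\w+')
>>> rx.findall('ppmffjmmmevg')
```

After group 1 captures some text, `\1` only succeeds where that same text appears again.
Walking the string: at [0:12] match 'ppmffjmmmevg', group 1 = 'p'.
Because there's exactly one group, `findall` drops the full match and keeps group 1 from the one hit.

['p']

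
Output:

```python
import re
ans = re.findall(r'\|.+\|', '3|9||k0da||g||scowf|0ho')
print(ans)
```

['|9||k0da||g||scowf|']

With no groups in the pattern, `findall` gives back each whole match — 1 here.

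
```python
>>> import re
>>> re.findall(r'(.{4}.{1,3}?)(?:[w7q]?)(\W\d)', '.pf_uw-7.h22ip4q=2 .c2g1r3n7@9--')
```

Pattern: exactly 4 of any character, then 1 to 3 of any character (lazy) (captured); then optionally one of [w7q] (non-capturing group); then a non-word character, then a digit (captured).
Walking the string: at [0:8] match '.pf_uw-7', groups = ('.pf_u', '-7'); at [8:18] match '.h22ip4q=2', groups = ('.h22ip4', '=2'); at [20:30] match 'c2g1r3n7@9', groups = ('c2g1r3n', '@9').
2 groups means each result is a tuple of 2 captured strings — 3 here.

[('.pf_u', '-7'), ('.h22ip4', '=2'), ('c2g1r3n', '@9')]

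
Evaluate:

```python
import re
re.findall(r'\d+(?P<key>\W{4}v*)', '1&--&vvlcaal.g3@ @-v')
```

['&--&vv', '@ @-v']

This matches one or more of a digit; then exactly 4 of a non-word character, then zero or more of a literal 'v' (captured as 'key').
Matches: at [0:7] match '1&--&vv', group 1 = '&--&vv'; at [14:20] match '3@ @-v', group 1 = '@ @-v'.
Because there's exactly one group, `findall` drops the full match and keeps group 1 from each hit.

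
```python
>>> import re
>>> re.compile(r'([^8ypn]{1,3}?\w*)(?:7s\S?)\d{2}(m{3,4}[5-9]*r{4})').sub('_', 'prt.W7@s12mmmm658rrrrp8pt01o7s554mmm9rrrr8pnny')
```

'prt._8pnny'

The pattern matches 1 to 3 of any character except [8ypn] (lazy), then zero or more of a word character (captured); then the literal '7s', then optionally a non-whitespace character (non-capturing group); then exactly 2 of a digit; then 3 to 4 of a literal 'm', then zero or more of a character in [5-9], then exactly 4 of the literal 'r' (captured).
Every occurrence is swapped for '_'.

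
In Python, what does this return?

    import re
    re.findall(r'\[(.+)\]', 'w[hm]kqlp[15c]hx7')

Scanning left to right: at [1:14] match '[hm]kqlp[15c]', group 1 = 'hm]kqlp[15c'.
`findall` collects group 1 from the one match (1 total).

['hm]kqlp[15c']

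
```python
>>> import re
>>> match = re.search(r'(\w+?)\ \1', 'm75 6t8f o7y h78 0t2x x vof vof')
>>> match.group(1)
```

The match spans [20:23] → 'x x'.
Captured: group 1 = 'x'.

'x'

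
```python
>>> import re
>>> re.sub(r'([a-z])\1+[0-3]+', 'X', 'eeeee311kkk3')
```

'XX'

`\1` is not a pattern — it's the concrete string captured by group 1, re-applied verbatim.
Each match is replaced by 'X'.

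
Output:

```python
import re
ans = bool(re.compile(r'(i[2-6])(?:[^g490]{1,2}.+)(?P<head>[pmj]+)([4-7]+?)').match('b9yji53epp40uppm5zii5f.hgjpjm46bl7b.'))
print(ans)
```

False

`re.match` won't scan ahead — the pattern has to work from the very first character.
Here position 0 doesn't satisfy it, so the call returns None, and `bool(None)` is False.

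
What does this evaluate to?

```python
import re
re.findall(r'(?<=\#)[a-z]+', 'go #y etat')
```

Lookahead/lookbehind check context without consuming it, so the matched span excludes the asserted characters.
Matches: at [4:5] → 'y'.
`findall` yields the raw match text (1 of them) because the pattern has no groups.

['y']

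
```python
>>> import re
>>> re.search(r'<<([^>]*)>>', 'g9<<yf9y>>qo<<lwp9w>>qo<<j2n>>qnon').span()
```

Unlike `match`, `search` isn't anchored — it looks for the pattern anywhere in the string.
The match spans [2:10] → '<<yf9y>>'.
Captured: group 1 = 'yf9y'.

(2, 10)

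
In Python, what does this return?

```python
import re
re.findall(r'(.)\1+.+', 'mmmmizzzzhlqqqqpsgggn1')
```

The backreference `\1` re-matches whatever the first group consumed, character for character.
Walking the string: at [0:22] match 'mmmmizzzzhlqqqqpsgggn1', group 1 = 'm'.
`findall` collects group 1 from the one match (1 total).

['m']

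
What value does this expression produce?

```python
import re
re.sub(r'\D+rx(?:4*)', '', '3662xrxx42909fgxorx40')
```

'3662x429090'

Pattern: one or more of a non-digit, then the literal 'rx'; then zero or more of a literal '4' (non-capturing group).
Matches: at [4:7] → 'xrx'; at [13:20] → 'fgxorx4'.
`sub` substitutes '' at each match site.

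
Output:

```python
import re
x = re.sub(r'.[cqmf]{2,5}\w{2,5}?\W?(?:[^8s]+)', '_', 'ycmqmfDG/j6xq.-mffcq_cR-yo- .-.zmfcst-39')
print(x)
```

_st-39

Every occurrence is swapped for '_'.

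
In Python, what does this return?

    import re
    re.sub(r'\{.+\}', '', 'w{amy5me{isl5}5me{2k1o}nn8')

Each match is replaced by ''.

'wnn8'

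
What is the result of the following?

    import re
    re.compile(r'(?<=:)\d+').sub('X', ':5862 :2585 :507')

':X :X :X'

Lookahead/lookbehind check context without consuming it, so the matched span excludes the asserted characters.
Every occurrence is swapped for 'X'.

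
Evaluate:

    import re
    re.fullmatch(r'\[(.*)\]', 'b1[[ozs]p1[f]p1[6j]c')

None

`re.fullmatch` is like wrapping the pattern in `^…$` (in single-line mode).
Here the string isn't matched end-to-end, so the call returns None.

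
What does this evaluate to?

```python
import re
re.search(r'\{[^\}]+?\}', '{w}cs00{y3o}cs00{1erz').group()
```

'{w}'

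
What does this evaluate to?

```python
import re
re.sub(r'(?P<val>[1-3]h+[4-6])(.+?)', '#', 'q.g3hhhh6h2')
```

The pattern matches a character in [1-3], then one or more of the literal 'h', then a character in [4-6] (captured as 'val'); then one or more of any character (lazy) (captured).
The `?` after the quantifier makes it lazy — it takes as little as possible before letting the rest of the pattern try.
Matches: at [3:10] → '3hhhh6h'.
Every occurrence is swapped for '#'.

'q.g#2'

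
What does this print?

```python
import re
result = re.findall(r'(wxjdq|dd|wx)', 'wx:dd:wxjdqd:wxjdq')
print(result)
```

`|` is ordered: at each position the engine commits to the first alternative that works.
Walking the string: at [0:2] match 'wx', group 1 = 'wx'; at [3:5] match 'dd', group 1 = 'dd'; at [6:11] match 'wxjdq', group 1 = 'wxjdq'; at [13:18] match 'wxjdq', group 1 = 'wxjdq'.
Because there's exactly one group, `findall` drops the full match and keeps group 1 from each hit.

['wx', 'dd', 'wxjdq', 'wxjdq']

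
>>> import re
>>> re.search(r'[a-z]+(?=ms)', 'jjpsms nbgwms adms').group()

Because the assertion is zero-width, the text it checks is not consumed and won't appear in the result.
Unlike `match`, `search` isn't anchored — it looks for the pattern anywhere in the string.
The match spans [0:4] → 'jjps'.

'jjps'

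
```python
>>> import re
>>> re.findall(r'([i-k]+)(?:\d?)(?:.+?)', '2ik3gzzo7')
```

One capturing group, so `findall` returns just the captured substring from the one match — 1 in all.

['ik']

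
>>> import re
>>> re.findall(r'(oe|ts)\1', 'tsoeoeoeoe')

After group 1 captures some text, `\1` only succeeds where that same text appears again.
Matches: at [2:6] match 'oeoe', group 1 = 'oe'; at [6:10] match 'oeoe', group 1 = 'oe'.
One capturing group, so `findall` returns just the captured substring from each match — 2 in all.

['oe', 'oe']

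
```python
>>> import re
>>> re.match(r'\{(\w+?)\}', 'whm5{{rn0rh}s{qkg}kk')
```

`re.match` only tries the pattern at the start of the string.
Here position 0 doesn't satisfy it, so the call returns None.

None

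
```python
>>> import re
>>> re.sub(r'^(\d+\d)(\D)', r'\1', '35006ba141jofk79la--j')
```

'35006a141jofk79la--j'

The replacement refers to a captured group, so each match is rewritten using its own captured text.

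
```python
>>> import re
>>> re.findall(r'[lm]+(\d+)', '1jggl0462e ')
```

One capturing group, so `findall` returns just the captured substring from the one match — 1 in all.

['0462']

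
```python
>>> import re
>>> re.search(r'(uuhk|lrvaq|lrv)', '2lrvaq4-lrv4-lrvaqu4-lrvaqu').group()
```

'lrvaq'

Alternation isn't longest-match — the leftmost alternative that fits at this position is chosen.
The match spans [1:6] → 'lrvaq'.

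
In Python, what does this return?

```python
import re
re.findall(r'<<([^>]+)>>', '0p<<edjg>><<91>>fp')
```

['edjg', '91']

Walking the string: at [2:10] match '<<edjg>>', group 1 = 'edjg'; at [10:16] match '<<91>>', group 1 = '91'.
One capturing group, so `findall` returns just the captured substring from each match — 2 in all.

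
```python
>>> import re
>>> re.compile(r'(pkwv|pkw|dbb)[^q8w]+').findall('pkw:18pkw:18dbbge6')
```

Matches: at [0:5] match 'pkw:1', group 1 = 'pkw'; at [6:11] match 'pkw:1', group 1 = 'pkw'; at [12:18] match 'dbbge6', group 1 = 'dbb'.
With a single group, `findall` returns only what that group captured — 3 items.

['pkw', 'pkw', 'dbb']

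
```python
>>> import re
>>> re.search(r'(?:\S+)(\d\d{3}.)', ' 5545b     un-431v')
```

None

This matches one or more of a non-whitespace character (non-capturing group); then a digit, then exactly 3 of a digit, then any character (captured).
Here the pattern never matches, so the call returns None.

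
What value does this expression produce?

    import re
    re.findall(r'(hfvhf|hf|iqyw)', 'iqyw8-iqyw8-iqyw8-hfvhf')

The regex engine tests alternatives in the order written; an earlier branch that matches wins even if a later one would match more.
Matches: at [0:4] match 'iqyw', group 1 = 'iqyw'; at [6:10] match 'iqyw', group 1 = 'iqyw'; at [12:16] match 'iqyw', group 1 = 'iqyw'; at [18:23] match 'hfvhf', group 1 = 'hfvhf'.
With a single group, `findall` returns only what that group captured — 4 items.

['iqyw', 'iqyw', 'iqyw', 'hfvhf']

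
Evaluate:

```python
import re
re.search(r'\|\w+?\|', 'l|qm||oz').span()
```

The match spans [1:5] → '|qm|'.

(1, 5)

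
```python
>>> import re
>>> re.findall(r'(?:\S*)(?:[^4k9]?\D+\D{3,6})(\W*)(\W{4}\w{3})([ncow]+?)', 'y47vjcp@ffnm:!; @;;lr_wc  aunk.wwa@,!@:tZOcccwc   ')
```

Lazy quantifiers expand one character at a time until the remainder of the pattern can match.
With 3 capturing groups, `findall` returns a 3-tuple per match.

[('', ',!@:tZO', 'c')]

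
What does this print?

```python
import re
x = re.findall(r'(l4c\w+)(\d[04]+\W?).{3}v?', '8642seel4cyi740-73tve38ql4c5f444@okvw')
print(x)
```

[('l4cyi7', '40-'), ('l4c5f4', '44@')]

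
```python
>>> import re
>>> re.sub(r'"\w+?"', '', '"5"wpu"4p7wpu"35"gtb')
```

Matches: at [0:3] → '"5"'; at [6:14] → '"4p7wpu"'.
Every occurrence is swapped for ''.

'wpu35"gtb'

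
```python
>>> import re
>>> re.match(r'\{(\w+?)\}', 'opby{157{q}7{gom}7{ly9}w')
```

None

`re.match` won't scan ahead — the pattern has to work from the very first character.
Here position 0 doesn't satisfy it, so the call returns None.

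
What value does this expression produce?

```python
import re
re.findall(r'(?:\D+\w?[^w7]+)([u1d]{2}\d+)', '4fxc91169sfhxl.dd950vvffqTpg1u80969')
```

Pattern: one or more of a non-digit, then optionally a word character, then one or more of any character except [w7] (non-capturing group); then exactly 2 of one of [u1d], then one or more of a digit (captured).
Walking the string: at [1:35] match 'fxc91169sfhxl.dd950vvffqTpg1u80969', group 1 = '1u80969'.
Because there's exactly one group, `findall` drops the full match and keeps group 1 from the one hit.

['1u80969']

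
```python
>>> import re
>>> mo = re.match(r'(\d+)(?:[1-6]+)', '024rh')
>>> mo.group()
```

'024'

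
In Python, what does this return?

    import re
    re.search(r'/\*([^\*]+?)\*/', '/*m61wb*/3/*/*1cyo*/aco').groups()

`search` walks the string left to right and returns the first match it finds.
The match spans [0:9] → '/*m61wb*/'.
Captured: group 1 = 'm61wb'.

('m61wb',)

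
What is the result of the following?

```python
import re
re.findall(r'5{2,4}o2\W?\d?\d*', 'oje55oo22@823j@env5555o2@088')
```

`findall` yields the raw match text (1 of them) because the pattern has no groups.

['5555o2@088']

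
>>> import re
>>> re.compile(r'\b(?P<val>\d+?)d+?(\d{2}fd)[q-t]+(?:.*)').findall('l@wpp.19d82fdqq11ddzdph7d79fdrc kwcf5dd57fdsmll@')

[('19', '82fd')]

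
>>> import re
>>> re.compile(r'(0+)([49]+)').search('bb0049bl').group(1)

The pattern matches one or more of a literal '0' (captured); then one or more of one of [49] (captured).
Unlike `match`, `search` isn't anchored — it looks for the pattern anywhere in the string.
The match spans [2:6] → '0049'.
Captured: group 1 = '00', group 2 = '49'.

'00'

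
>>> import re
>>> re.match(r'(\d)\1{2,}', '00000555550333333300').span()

`\1` has to match the exact text group 1 already captured.
`re.match` only tries the pattern at the start of the string.
The match spans [0:5] → '00000'.
Captured: group 1 = '0'.

(0, 5)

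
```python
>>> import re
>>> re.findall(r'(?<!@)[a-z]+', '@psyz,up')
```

The negative lookaround is zero-width — it rules out positions where the adjacent text would match, without consuming anything.
Scanning left to right: at [2:5] → 'syz'; at [6:8] → 'up'.
`findall` yields the raw match text (2 of them) because the pattern has no groups.

['syz', 'up']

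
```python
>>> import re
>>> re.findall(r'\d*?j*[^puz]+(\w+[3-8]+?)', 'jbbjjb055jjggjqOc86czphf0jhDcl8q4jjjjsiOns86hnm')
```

['zphf0jhDcl8q4jjjjsiOns86']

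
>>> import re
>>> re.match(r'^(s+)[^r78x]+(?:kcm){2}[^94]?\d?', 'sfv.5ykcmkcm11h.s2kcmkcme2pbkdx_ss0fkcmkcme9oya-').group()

`re.match` won't scan ahead — the pattern has to work from the very first character.
The match spans [0:26] → 'sfv.5ykcmkcm11h.s2kcmkcme2'.

'sfv.5ykcmkcm11h.s2kcmkcme2'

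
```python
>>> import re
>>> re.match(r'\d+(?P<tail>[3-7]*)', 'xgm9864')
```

None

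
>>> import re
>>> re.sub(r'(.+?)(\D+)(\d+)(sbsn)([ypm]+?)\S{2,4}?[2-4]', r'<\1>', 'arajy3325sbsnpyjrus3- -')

A non-greedy quantifier consumes as few characters as it can — just enough that the remainder of the pattern still matches from where it stops; whatever follows it matches normally.
The replacement refers to a captured group, so each match is rewritten using its own captured text.

'<a>- -'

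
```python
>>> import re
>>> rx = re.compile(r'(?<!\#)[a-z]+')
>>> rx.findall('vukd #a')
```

['vukd']

The negative lookaround is zero-width — it rules out positions where the adjacent text would match, without consuming anything.
`findall` yields the raw match text (1 of them) because the pattern has no groups.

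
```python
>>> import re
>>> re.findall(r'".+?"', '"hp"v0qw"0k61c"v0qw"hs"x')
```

Matches: at [0:4] → '"hp"'; at [8:15] → '"0k61c"'; at [19:23] → '"hs"'.
No capturing groups, so `findall` returns the 3 full match strings.

['"hp"', '"0k61c"', '"hs"']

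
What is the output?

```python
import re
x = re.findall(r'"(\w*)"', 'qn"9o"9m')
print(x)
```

['9o']

`findall` collects group 1 from the one match (1 total).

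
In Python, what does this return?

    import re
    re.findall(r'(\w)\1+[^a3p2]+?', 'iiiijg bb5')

['i', 'b']

`\1` is not a pattern — it's the concrete string captured by group 1, re-applied verbatim.
Scanning left to right: at [0:5] match 'iiiij', group 1 = 'i'; at [7:10] match 'bb5', group 1 = 'b'.
Because there's exactly one group, `findall` drops the full match and keeps group 1 from each hit.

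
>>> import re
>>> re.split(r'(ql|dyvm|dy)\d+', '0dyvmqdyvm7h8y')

Because the pattern has a capturing group, `split` also inserts each captured text between the pieces.

['0dyvmq', 'dyvm', 'h8y']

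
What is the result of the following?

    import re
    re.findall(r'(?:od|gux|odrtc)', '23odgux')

['od', 'gux']

No capturing groups, so `findall` returns the 2 full match strings.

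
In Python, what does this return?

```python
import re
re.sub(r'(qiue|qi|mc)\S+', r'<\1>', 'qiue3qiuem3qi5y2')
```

Alternation isn't longest-match — the leftmost alternative that fits at this position is chosen.
Matches: at [0:16] → 'qiue3qiuem3qi5y2'.
The replacement refers to a captured group, so each match is rewritten using its own captured text.

'<qiue>'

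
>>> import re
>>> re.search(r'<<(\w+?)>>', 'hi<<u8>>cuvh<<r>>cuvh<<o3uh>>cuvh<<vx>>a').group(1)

'u8'

The match spans [2:8] → '<<u8>>'.
Captured: group 1 = 'u8'.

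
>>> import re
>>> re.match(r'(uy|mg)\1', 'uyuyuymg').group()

`match` is anchored at position 0; if the pattern doesn't fit there, it returns None.
The match spans [0:4] → 'uyuy'.

'uyuy'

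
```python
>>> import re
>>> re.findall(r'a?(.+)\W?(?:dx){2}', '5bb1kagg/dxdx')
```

['5bb1kagg/']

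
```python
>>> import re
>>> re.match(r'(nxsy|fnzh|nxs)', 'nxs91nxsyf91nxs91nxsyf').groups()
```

('nxs',)

The match spans [0:3] → 'nxs'.
Captured: group 1 = 'nxs'.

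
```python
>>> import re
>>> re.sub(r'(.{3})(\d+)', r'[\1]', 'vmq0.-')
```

'[vmq].-'

Pattern: exactly 3 of any character (captured); then one or more of a digit (captured).
`\1` in the replacement pulls in group 1's text for each match.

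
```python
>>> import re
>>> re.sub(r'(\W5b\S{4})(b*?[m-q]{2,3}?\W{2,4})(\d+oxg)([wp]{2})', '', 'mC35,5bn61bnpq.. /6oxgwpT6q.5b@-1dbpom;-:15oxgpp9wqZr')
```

The pattern matches a non-word character, then the literal '5b', then exactly 4 of a non-whitespace character (captured); then zero or more of a literal 'b' (lazy), then 2 to 3 of a character in [m-q] (lazy), then 2 to 4 of a non-word character (captured); then one or more of a digit, then the literal 'oxg' (captured); then exactly 2 of one of [wp] (captured).
Matches: at [4:24] → ',5bn61bnpq.. /6oxgwp'; at [27:48] → '.5b@-1dbpom;-:15oxgpp'.
Each match is replaced by ''.

'mC35T6q9wqZr'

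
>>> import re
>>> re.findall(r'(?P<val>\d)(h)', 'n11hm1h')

[('1', 'h'), ('1', 'h')]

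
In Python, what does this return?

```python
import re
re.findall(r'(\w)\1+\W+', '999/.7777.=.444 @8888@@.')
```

['9', '7', '4', '8']

`\1` has to match the exact text group 1 already captured.
`findall` collects group 1 from each match (4 total).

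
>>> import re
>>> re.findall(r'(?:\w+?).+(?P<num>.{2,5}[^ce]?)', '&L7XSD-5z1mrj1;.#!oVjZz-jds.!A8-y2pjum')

The pattern matches one or more of a word character (lazy) (non-capturing group); then one or more of any character; then 2 to 5 of any character, then optionally any character except [ce] (captured as 'num').
Matches: at [1:38] match 'L7XSD-5z1mrj1;.#!oVjZz-jds.!A8-y2pjum', group 1 = 'um'.
One capturing group, so `findall` returns just the captured substring from the one match — 1 in all.

['um']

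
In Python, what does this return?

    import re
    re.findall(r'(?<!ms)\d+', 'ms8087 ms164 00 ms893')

Because the assertion is negative and zero-width, positions next to the forbidden text are skipped.
Scanning left to right: at [3:6] → '087'; at [10:12] → '64'; at [13:15] → '00'; at [19:21] → '93'.
No capturing groups, so `findall` returns the 4 full match strings.

['087', '64', '00', '93']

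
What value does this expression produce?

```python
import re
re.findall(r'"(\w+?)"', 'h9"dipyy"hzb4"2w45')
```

['dipyy']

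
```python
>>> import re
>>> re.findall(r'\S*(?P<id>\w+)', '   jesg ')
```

Pattern: zero or more of a non-whitespace character; then one or more of a word character (captured as 'id').
Scanning left to right: at [3:7] match 'jesg', group 1 = 'g'.
One capturing group, so `findall` returns just the captured substring from the one match — 1 in all.

['g']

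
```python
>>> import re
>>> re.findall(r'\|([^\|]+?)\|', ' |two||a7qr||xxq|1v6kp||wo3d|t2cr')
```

Walking the string: at [1:6] match '|two|', group 1 = 'two'; at [6:12] match '|a7qr|', group 1 = 'a7qr'; at [12:17] match '|xxq|', group 1 = 'xxq'; at [23:29] match '|wo3d|', group 1 = 'wo3d'.
One capturing group, so `findall` returns just the captured substring from each match — 4 in all.

['two', 'a7qr', 'xxq', 'wo3d']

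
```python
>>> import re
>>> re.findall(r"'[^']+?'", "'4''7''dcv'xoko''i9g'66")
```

["'4'", "'7'", "'dcv'", "'i9g'"]

Since nothing is captured, `findall` lists the 4 matched substrings directly.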